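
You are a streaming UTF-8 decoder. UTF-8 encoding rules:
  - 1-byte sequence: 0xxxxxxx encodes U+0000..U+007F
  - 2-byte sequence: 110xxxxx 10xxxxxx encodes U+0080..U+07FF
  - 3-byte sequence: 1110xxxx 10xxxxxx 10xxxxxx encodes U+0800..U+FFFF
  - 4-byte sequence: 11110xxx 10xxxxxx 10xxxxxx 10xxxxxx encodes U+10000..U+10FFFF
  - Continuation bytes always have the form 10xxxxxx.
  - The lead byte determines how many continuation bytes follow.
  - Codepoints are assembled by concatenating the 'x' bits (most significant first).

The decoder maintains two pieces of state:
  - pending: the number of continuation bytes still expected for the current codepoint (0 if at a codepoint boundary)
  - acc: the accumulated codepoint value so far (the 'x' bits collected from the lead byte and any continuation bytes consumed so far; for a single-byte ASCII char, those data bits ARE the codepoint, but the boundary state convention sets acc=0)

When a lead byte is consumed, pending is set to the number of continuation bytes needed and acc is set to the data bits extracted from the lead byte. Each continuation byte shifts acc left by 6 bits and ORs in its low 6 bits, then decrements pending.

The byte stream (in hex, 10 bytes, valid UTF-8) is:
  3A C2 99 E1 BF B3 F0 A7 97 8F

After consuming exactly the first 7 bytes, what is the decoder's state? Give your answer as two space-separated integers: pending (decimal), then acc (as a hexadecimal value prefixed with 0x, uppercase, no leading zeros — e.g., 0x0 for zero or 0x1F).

Byte[0]=3A: 1-byte. pending=0, acc=0x0
Byte[1]=C2: 2-byte lead. pending=1, acc=0x2
Byte[2]=99: continuation. acc=(acc<<6)|0x19=0x99, pending=0
Byte[3]=E1: 3-byte lead. pending=2, acc=0x1
Byte[4]=BF: continuation. acc=(acc<<6)|0x3F=0x7F, pending=1
Byte[5]=B3: continuation. acc=(acc<<6)|0x33=0x1FF3, pending=0
Byte[6]=F0: 4-byte lead. pending=3, acc=0x0

Answer: 3 0x0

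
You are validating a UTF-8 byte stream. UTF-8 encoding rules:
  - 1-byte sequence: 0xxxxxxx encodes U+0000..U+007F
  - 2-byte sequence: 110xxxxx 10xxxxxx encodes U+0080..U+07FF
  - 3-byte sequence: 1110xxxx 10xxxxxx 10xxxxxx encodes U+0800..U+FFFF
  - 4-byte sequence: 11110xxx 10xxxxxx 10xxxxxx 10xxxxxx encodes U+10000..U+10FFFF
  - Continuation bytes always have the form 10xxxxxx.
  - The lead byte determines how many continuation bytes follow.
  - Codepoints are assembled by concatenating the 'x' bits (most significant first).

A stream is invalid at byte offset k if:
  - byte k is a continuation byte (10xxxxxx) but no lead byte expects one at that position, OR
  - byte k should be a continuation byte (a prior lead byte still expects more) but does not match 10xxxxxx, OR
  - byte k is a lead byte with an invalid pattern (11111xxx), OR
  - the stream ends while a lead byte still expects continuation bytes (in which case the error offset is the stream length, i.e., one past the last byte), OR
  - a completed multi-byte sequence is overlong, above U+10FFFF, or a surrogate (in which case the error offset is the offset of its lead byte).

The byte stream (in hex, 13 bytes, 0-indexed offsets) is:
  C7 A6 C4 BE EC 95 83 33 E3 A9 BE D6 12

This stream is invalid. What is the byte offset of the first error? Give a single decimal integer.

Answer: 12

Derivation:
Byte[0]=C7: 2-byte lead, need 1 cont bytes. acc=0x7
Byte[1]=A6: continuation. acc=(acc<<6)|0x26=0x1E6
Completed: cp=U+01E6 (starts at byte 0)
Byte[2]=C4: 2-byte lead, need 1 cont bytes. acc=0x4
Byte[3]=BE: continuation. acc=(acc<<6)|0x3E=0x13E
Completed: cp=U+013E (starts at byte 2)
Byte[4]=EC: 3-byte lead, need 2 cont bytes. acc=0xC
Byte[5]=95: continuation. acc=(acc<<6)|0x15=0x315
Byte[6]=83: continuation. acc=(acc<<6)|0x03=0xC543
Completed: cp=U+C543 (starts at byte 4)
Byte[7]=33: 1-byte ASCII. cp=U+0033
Byte[8]=E3: 3-byte lead, need 2 cont bytes. acc=0x3
Byte[9]=A9: continuation. acc=(acc<<6)|0x29=0xE9
Byte[10]=BE: continuation. acc=(acc<<6)|0x3E=0x3A7E
Completed: cp=U+3A7E (starts at byte 8)
Byte[11]=D6: 2-byte lead, need 1 cont bytes. acc=0x16
Byte[12]=12: expected 10xxxxxx continuation. INVALID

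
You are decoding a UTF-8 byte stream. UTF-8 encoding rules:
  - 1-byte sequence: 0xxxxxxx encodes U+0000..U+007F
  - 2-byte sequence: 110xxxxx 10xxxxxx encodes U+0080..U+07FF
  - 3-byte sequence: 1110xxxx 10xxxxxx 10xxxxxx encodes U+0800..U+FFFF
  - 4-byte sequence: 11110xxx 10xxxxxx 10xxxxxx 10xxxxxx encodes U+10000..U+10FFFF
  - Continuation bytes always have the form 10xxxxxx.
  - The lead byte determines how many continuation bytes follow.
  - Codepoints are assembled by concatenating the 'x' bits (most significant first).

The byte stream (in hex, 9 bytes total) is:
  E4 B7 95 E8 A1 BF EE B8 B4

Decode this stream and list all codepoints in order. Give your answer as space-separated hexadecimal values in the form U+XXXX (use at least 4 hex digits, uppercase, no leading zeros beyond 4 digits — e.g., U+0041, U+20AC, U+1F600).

Answer: U+4DD5 U+887F U+EE34

Derivation:
Byte[0]=E4: 3-byte lead, need 2 cont bytes. acc=0x4
Byte[1]=B7: continuation. acc=(acc<<6)|0x37=0x137
Byte[2]=95: continuation. acc=(acc<<6)|0x15=0x4DD5
Completed: cp=U+4DD5 (starts at byte 0)
Byte[3]=E8: 3-byte lead, need 2 cont bytes. acc=0x8
Byte[4]=A1: continuation. acc=(acc<<6)|0x21=0x221
Byte[5]=BF: continuation. acc=(acc<<6)|0x3F=0x887F
Completed: cp=U+887F (starts at byte 3)
Byte[6]=EE: 3-byte lead, need 2 cont bytes. acc=0xE
Byte[7]=B8: continuation. acc=(acc<<6)|0x38=0x3B8
Byte[8]=B4: continuation. acc=(acc<<6)|0x34=0xEE34
Completed: cp=U+EE34 (starts at byte 6)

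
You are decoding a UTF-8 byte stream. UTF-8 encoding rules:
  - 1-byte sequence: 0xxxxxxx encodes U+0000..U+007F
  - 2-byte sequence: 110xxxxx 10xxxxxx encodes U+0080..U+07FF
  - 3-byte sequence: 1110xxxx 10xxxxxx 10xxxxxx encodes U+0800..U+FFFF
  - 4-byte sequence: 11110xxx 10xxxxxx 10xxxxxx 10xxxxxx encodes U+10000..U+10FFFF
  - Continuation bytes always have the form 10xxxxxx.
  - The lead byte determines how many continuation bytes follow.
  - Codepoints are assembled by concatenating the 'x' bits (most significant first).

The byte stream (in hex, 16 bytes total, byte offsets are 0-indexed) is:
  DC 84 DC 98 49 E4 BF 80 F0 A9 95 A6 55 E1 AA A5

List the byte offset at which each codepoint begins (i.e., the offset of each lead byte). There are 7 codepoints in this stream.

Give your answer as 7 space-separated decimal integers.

Answer: 0 2 4 5 8 12 13

Derivation:
Byte[0]=DC: 2-byte lead, need 1 cont bytes. acc=0x1C
Byte[1]=84: continuation. acc=(acc<<6)|0x04=0x704
Completed: cp=U+0704 (starts at byte 0)
Byte[2]=DC: 2-byte lead, need 1 cont bytes. acc=0x1C
Byte[3]=98: continuation. acc=(acc<<6)|0x18=0x718
Completed: cp=U+0718 (starts at byte 2)
Byte[4]=49: 1-byte ASCII. cp=U+0049
Byte[5]=E4: 3-byte lead, need 2 cont bytes. acc=0x4
Byte[6]=BF: continuation. acc=(acc<<6)|0x3F=0x13F
Byte[7]=80: continuation. acc=(acc<<6)|0x00=0x4FC0
Completed: cp=U+4FC0 (starts at byte 5)
Byte[8]=F0: 4-byte lead, need 3 cont bytes. acc=0x0
Byte[9]=A9: continuation. acc=(acc<<6)|0x29=0x29
Byte[10]=95: continuation. acc=(acc<<6)|0x15=0xA55
Byte[11]=A6: continuation. acc=(acc<<6)|0x26=0x29566
Completed: cp=U+29566 (starts at byte 8)
Byte[12]=55: 1-byte ASCII. cp=U+0055
Byte[13]=E1: 3-byte lead, need 2 cont bytes. acc=0x1
Byte[14]=AA: continuation. acc=(acc<<6)|0x2A=0x6A
Byte[15]=A5: continuation. acc=(acc<<6)|0x25=0x1AA5
Completed: cp=U+1AA5 (starts at byte 13)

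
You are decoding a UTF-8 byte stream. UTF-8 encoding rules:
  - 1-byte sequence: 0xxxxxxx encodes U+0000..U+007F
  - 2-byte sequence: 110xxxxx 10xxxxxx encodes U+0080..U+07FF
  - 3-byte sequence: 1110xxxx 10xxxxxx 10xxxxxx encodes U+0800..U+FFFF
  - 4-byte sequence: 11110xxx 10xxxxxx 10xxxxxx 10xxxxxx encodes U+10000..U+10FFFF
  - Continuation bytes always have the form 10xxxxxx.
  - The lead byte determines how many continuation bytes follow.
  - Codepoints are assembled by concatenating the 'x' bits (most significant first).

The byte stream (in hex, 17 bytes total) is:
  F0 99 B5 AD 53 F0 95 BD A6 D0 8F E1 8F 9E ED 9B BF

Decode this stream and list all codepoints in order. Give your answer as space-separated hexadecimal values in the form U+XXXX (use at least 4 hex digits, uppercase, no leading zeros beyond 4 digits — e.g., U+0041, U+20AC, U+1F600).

Answer: U+19D6D U+0053 U+15F66 U+040F U+13DE U+D6FF

Derivation:
Byte[0]=F0: 4-byte lead, need 3 cont bytes. acc=0x0
Byte[1]=99: continuation. acc=(acc<<6)|0x19=0x19
Byte[2]=B5: continuation. acc=(acc<<6)|0x35=0x675
Byte[3]=AD: continuation. acc=(acc<<6)|0x2D=0x19D6D
Completed: cp=U+19D6D (starts at byte 0)
Byte[4]=53: 1-byte ASCII. cp=U+0053
Byte[5]=F0: 4-byte lead, need 3 cont bytes. acc=0x0
Byte[6]=95: continuation. acc=(acc<<6)|0x15=0x15
Byte[7]=BD: continuation. acc=(acc<<6)|0x3D=0x57D
Byte[8]=A6: continuation. acc=(acc<<6)|0x26=0x15F66
Completed: cp=U+15F66 (starts at byte 5)
Byte[9]=D0: 2-byte lead, need 1 cont bytes. acc=0x10
Byte[10]=8F: continuation. acc=(acc<<6)|0x0F=0x40F
Completed: cp=U+040F (starts at byte 9)
Byte[11]=E1: 3-byte lead, need 2 cont bytes. acc=0x1
Byte[12]=8F: continuation. acc=(acc<<6)|0x0F=0x4F
Byte[13]=9E: continuation. acc=(acc<<6)|0x1E=0x13DE
Completed: cp=U+13DE (starts at byte 11)
Byte[14]=ED: 3-byte lead, need 2 cont bytes. acc=0xD
Byte[15]=9B: continuation. acc=(acc<<6)|0x1B=0x35B
Byte[16]=BF: continuation. acc=(acc<<6)|0x3F=0xD6FF
Completed: cp=U+D6FF (starts at byte 14)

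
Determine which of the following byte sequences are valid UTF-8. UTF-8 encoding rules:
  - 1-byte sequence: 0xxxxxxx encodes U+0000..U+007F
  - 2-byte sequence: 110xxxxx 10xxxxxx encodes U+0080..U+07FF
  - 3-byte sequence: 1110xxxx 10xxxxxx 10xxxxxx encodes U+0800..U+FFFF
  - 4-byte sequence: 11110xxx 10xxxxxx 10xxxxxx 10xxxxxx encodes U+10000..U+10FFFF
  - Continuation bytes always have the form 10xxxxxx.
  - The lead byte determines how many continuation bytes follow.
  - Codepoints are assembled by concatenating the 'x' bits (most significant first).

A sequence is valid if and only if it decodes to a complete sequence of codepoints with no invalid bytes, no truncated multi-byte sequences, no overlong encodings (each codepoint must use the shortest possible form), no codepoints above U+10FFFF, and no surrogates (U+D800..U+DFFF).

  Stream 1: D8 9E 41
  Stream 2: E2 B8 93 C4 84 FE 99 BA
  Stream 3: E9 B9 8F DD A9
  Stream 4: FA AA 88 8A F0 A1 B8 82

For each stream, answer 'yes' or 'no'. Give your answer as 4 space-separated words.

Answer: yes no yes no

Derivation:
Stream 1: decodes cleanly. VALID
Stream 2: error at byte offset 5. INVALID
Stream 3: decodes cleanly. VALID
Stream 4: error at byte offset 0. INVALID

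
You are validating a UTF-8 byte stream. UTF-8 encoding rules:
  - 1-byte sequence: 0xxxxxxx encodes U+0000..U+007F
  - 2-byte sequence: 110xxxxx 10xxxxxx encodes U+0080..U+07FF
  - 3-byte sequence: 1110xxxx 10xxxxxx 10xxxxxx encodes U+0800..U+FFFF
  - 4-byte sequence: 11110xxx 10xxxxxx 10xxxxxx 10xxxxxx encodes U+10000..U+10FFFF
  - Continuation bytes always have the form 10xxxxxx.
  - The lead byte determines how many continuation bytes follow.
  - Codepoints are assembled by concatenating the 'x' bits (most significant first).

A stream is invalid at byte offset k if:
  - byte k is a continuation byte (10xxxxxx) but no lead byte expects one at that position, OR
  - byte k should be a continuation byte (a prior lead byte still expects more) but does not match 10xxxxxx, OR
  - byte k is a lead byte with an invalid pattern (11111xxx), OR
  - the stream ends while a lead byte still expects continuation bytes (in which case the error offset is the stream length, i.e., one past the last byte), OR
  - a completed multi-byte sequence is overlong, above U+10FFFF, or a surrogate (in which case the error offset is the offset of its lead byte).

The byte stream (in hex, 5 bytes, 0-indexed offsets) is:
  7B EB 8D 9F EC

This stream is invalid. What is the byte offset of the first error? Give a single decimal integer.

Answer: 5

Derivation:
Byte[0]=7B: 1-byte ASCII. cp=U+007B
Byte[1]=EB: 3-byte lead, need 2 cont bytes. acc=0xB
Byte[2]=8D: continuation. acc=(acc<<6)|0x0D=0x2CD
Byte[3]=9F: continuation. acc=(acc<<6)|0x1F=0xB35F
Completed: cp=U+B35F (starts at byte 1)
Byte[4]=EC: 3-byte lead, need 2 cont bytes. acc=0xC
Byte[5]: stream ended, expected continuation. INVALID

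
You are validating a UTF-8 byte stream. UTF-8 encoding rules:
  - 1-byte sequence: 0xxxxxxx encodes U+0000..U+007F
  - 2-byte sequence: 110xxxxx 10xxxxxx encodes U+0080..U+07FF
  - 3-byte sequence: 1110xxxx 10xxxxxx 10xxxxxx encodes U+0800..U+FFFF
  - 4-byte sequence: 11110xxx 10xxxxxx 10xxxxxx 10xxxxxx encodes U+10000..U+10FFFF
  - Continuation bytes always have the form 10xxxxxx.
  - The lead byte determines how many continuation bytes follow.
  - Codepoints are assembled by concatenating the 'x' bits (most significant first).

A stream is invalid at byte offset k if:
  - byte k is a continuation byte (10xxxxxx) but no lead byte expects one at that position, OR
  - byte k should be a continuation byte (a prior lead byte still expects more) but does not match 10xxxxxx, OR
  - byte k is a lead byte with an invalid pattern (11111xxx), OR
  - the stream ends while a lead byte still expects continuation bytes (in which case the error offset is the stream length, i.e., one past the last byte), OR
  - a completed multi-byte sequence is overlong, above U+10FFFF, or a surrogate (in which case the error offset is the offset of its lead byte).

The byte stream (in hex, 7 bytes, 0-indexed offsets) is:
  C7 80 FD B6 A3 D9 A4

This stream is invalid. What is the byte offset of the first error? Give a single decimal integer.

Byte[0]=C7: 2-byte lead, need 1 cont bytes. acc=0x7
Byte[1]=80: continuation. acc=(acc<<6)|0x00=0x1C0
Completed: cp=U+01C0 (starts at byte 0)
Byte[2]=FD: INVALID lead byte (not 0xxx/110x/1110/11110)

Answer: 2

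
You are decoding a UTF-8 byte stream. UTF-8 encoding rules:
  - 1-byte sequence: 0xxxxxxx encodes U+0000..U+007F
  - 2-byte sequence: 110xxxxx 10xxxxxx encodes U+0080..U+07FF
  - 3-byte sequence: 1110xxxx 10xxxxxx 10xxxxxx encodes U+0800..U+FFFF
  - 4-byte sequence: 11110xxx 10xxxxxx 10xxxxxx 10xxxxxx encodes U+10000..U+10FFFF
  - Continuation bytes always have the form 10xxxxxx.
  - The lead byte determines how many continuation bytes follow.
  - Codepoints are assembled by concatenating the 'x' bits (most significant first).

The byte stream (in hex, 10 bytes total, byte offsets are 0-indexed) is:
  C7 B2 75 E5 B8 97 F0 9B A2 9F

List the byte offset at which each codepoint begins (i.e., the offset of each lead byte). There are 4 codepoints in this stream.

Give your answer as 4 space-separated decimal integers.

Byte[0]=C7: 2-byte lead, need 1 cont bytes. acc=0x7
Byte[1]=B2: continuation. acc=(acc<<6)|0x32=0x1F2
Completed: cp=U+01F2 (starts at byte 0)
Byte[2]=75: 1-byte ASCII. cp=U+0075
Byte[3]=E5: 3-byte lead, need 2 cont bytes. acc=0x5
Byte[4]=B8: continuation. acc=(acc<<6)|0x38=0x178
Byte[5]=97: continuation. acc=(acc<<6)|0x17=0x5E17
Completed: cp=U+5E17 (starts at byte 3)
Byte[6]=F0: 4-byte lead, need 3 cont bytes. acc=0x0
Byte[7]=9B: continuation. acc=(acc<<6)|0x1B=0x1B
Byte[8]=A2: continuation. acc=(acc<<6)|0x22=0x6E2
Byte[9]=9F: continuation. acc=(acc<<6)|0x1F=0x1B89F
Completed: cp=U+1B89F (starts at byte 6)

Answer: 0 2 3 6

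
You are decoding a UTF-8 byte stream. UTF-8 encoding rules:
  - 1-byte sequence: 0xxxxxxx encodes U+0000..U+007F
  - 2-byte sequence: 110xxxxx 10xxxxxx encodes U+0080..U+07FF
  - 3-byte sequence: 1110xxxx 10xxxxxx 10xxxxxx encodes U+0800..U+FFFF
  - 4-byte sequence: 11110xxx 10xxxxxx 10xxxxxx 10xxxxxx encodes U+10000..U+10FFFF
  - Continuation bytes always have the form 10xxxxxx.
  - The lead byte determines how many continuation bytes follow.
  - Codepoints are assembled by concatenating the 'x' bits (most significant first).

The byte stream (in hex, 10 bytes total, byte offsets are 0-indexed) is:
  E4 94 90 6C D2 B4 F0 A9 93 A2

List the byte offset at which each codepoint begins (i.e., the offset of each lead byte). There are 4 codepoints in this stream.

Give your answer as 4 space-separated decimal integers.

Byte[0]=E4: 3-byte lead, need 2 cont bytes. acc=0x4
Byte[1]=94: continuation. acc=(acc<<6)|0x14=0x114
Byte[2]=90: continuation. acc=(acc<<6)|0x10=0x4510
Completed: cp=U+4510 (starts at byte 0)
Byte[3]=6C: 1-byte ASCII. cp=U+006C
Byte[4]=D2: 2-byte lead, need 1 cont bytes. acc=0x12
Byte[5]=B4: continuation. acc=(acc<<6)|0x34=0x4B4
Completed: cp=U+04B4 (starts at byte 4)
Byte[6]=F0: 4-byte lead, need 3 cont bytes. acc=0x0
Byte[7]=A9: continuation. acc=(acc<<6)|0x29=0x29
Byte[8]=93: continuation. acc=(acc<<6)|0x13=0xA53
Byte[9]=A2: continuation. acc=(acc<<6)|0x22=0x294E2
Completed: cp=U+294E2 (starts at byte 6)

Answer: 0 3 4 6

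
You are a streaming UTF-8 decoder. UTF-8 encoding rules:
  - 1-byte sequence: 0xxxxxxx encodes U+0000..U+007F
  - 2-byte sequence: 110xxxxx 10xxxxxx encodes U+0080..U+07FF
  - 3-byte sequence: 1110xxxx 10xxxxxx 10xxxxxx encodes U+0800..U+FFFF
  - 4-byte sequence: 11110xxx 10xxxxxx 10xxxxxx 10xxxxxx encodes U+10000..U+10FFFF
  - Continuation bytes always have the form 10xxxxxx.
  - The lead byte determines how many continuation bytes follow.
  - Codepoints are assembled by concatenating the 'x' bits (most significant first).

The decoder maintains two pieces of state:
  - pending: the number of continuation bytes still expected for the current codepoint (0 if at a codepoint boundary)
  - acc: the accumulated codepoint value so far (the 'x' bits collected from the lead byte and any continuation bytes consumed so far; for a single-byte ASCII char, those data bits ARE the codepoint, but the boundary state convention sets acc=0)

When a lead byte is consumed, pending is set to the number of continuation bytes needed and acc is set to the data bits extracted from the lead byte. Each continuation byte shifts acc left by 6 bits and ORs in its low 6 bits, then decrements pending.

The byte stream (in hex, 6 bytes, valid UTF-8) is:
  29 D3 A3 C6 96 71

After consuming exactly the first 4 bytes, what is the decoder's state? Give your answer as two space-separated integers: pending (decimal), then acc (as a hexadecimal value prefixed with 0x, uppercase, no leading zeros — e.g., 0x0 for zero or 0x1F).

Byte[0]=29: 1-byte. pending=0, acc=0x0
Byte[1]=D3: 2-byte lead. pending=1, acc=0x13
Byte[2]=A3: continuation. acc=(acc<<6)|0x23=0x4E3, pending=0
Byte[3]=C6: 2-byte lead. pending=1, acc=0x6

Answer: 1 0x6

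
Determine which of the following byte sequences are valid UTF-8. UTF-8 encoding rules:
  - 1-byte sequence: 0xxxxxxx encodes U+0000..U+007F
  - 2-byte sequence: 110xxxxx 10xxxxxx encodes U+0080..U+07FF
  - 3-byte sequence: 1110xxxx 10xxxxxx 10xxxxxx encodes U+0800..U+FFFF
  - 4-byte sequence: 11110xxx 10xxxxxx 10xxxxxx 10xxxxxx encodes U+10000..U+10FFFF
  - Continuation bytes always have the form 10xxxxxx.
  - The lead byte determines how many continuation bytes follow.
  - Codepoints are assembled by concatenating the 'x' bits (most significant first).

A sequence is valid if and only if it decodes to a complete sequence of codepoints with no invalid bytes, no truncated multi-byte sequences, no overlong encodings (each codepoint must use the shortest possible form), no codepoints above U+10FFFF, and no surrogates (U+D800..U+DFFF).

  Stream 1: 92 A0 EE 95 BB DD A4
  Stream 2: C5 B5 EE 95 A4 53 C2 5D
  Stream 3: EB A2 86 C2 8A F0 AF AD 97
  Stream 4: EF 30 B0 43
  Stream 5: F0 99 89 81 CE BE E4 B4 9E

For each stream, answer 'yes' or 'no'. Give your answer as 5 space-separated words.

Answer: no no yes no yes

Derivation:
Stream 1: error at byte offset 0. INVALID
Stream 2: error at byte offset 7. INVALID
Stream 3: decodes cleanly. VALID
Stream 4: error at byte offset 1. INVALID
Stream 5: decodes cleanly. VALID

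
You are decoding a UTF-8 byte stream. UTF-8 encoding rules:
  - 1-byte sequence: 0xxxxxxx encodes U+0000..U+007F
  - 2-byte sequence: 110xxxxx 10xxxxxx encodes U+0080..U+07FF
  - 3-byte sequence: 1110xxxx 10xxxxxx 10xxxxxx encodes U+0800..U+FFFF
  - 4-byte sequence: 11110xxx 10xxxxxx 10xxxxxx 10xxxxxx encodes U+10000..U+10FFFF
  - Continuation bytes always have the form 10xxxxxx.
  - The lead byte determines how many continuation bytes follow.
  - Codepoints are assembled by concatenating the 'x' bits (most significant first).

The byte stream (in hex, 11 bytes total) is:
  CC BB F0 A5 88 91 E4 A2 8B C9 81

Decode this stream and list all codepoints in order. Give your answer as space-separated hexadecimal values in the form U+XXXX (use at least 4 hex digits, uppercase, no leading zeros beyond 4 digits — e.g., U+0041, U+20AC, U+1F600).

Answer: U+033B U+25211 U+488B U+0241

Derivation:
Byte[0]=CC: 2-byte lead, need 1 cont bytes. acc=0xC
Byte[1]=BB: continuation. acc=(acc<<6)|0x3B=0x33B
Completed: cp=U+033B (starts at byte 0)
Byte[2]=F0: 4-byte lead, need 3 cont bytes. acc=0x0
Byte[3]=A5: continuation. acc=(acc<<6)|0x25=0x25
Byte[4]=88: continuation. acc=(acc<<6)|0x08=0x948
Byte[5]=91: continuation. acc=(acc<<6)|0x11=0x25211
Completed: cp=U+25211 (starts at byte 2)
Byte[6]=E4: 3-byte lead, need 2 cont bytes. acc=0x4
Byte[7]=A2: continuation. acc=(acc<<6)|0x22=0x122
Byte[8]=8B: continuation. acc=(acc<<6)|0x0B=0x488B
Completed: cp=U+488B (starts at byte 6)
Byte[9]=C9: 2-byte lead, need 1 cont bytes. acc=0x9
Byte[10]=81: continuation. acc=(acc<<6)|0x01=0x241
Completed: cp=U+0241 (starts at byte 9)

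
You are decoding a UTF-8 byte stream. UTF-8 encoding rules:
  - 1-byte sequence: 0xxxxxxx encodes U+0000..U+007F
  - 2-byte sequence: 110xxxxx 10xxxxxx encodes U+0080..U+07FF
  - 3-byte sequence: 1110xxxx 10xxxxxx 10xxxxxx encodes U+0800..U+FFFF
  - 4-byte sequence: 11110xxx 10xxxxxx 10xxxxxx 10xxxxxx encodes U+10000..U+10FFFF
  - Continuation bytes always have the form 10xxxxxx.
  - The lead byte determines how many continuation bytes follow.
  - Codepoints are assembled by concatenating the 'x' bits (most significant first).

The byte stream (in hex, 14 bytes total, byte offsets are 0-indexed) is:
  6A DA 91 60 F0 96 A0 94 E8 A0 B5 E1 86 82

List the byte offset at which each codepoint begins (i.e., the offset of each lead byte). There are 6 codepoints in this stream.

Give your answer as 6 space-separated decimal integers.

Answer: 0 1 3 4 8 11

Derivation:
Byte[0]=6A: 1-byte ASCII. cp=U+006A
Byte[1]=DA: 2-byte lead, need 1 cont bytes. acc=0x1A
Byte[2]=91: continuation. acc=(acc<<6)|0x11=0x691
Completed: cp=U+0691 (starts at byte 1)
Byte[3]=60: 1-byte ASCII. cp=U+0060
Byte[4]=F0: 4-byte lead, need 3 cont bytes. acc=0x0
Byte[5]=96: continuation. acc=(acc<<6)|0x16=0x16
Byte[6]=A0: continuation. acc=(acc<<6)|0x20=0x5A0
Byte[7]=94: continuation. acc=(acc<<6)|0x14=0x16814
Completed: cp=U+16814 (starts at byte 4)
Byte[8]=E8: 3-byte lead, need 2 cont bytes. acc=0x8
Byte[9]=A0: continuation. acc=(acc<<6)|0x20=0x220
Byte[10]=B5: continuation. acc=(acc<<6)|0x35=0x8835
Completed: cp=U+8835 (starts at byte 8)
Byte[11]=E1: 3-byte lead, need 2 cont bytes. acc=0x1
Byte[12]=86: continuation. acc=(acc<<6)|0x06=0x46
Byte[13]=82: continuation. acc=(acc<<6)|0x02=0x1182
Completed: cp=U+1182 (starts at byte 11)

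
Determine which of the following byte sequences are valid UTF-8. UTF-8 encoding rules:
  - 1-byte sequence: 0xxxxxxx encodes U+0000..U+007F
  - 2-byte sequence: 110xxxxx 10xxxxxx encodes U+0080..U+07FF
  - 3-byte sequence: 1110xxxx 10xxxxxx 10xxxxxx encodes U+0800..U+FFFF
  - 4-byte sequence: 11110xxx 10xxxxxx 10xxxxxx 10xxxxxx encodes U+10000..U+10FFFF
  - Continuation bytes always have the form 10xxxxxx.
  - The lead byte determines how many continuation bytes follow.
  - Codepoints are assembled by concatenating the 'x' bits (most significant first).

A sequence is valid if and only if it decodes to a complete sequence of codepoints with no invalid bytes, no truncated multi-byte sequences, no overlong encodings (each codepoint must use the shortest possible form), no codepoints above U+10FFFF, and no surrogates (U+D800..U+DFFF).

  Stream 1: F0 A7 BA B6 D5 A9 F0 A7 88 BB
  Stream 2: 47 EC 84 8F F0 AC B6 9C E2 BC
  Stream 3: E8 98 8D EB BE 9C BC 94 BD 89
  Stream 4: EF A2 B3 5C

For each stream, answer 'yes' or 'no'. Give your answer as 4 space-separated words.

Answer: yes no no yes

Derivation:
Stream 1: decodes cleanly. VALID
Stream 2: error at byte offset 10. INVALID
Stream 3: error at byte offset 6. INVALID
Stream 4: decodes cleanly. VALID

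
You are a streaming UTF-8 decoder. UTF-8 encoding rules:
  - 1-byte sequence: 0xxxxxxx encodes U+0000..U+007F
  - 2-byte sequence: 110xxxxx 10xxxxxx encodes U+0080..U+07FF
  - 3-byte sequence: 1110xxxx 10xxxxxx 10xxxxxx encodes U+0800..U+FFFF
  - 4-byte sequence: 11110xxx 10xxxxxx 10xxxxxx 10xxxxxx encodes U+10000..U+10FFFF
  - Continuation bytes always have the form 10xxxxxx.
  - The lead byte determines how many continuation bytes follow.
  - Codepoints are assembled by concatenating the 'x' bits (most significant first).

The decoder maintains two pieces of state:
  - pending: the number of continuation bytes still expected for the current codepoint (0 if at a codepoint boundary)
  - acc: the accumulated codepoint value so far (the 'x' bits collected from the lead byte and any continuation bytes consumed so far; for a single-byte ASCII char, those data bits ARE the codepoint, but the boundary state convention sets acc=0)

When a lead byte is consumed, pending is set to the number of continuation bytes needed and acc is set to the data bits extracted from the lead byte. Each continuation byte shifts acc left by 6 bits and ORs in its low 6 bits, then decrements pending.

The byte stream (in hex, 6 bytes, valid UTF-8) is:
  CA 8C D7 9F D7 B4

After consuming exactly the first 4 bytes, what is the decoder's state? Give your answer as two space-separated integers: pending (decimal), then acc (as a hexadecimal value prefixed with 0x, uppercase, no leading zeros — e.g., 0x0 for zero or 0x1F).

Answer: 0 0x5DF

Derivation:
Byte[0]=CA: 2-byte lead. pending=1, acc=0xA
Byte[1]=8C: continuation. acc=(acc<<6)|0x0C=0x28C, pending=0
Byte[2]=D7: 2-byte lead. pending=1, acc=0x17
Byte[3]=9F: continuation. acc=(acc<<6)|0x1F=0x5DF, pending=0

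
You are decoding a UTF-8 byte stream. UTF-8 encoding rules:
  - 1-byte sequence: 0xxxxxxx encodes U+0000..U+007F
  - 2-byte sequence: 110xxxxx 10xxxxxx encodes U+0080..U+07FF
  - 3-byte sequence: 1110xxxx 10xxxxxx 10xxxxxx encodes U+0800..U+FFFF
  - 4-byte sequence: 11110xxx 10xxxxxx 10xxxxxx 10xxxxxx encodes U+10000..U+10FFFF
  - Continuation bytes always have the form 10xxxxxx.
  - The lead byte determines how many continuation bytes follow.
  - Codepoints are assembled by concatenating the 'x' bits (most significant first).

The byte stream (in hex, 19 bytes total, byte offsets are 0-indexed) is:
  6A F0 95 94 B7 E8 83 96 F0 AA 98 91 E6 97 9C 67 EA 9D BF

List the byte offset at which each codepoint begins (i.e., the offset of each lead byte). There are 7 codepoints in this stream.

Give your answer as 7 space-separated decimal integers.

Byte[0]=6A: 1-byte ASCII. cp=U+006A
Byte[1]=F0: 4-byte lead, need 3 cont bytes. acc=0x0
Byte[2]=95: continuation. acc=(acc<<6)|0x15=0x15
Byte[3]=94: continuation. acc=(acc<<6)|0x14=0x554
Byte[4]=B7: continuation. acc=(acc<<6)|0x37=0x15537
Completed: cp=U+15537 (starts at byte 1)
Byte[5]=E8: 3-byte lead, need 2 cont bytes. acc=0x8
Byte[6]=83: continuation. acc=(acc<<6)|0x03=0x203
Byte[7]=96: continuation. acc=(acc<<6)|0x16=0x80D6
Completed: cp=U+80D6 (starts at byte 5)
Byte[8]=F0: 4-byte lead, need 3 cont bytes. acc=0x0
Byte[9]=AA: continuation. acc=(acc<<6)|0x2A=0x2A
Byte[10]=98: continuation. acc=(acc<<6)|0x18=0xA98
Byte[11]=91: continuation. acc=(acc<<6)|0x11=0x2A611
Completed: cp=U+2A611 (starts at byte 8)
Byte[12]=E6: 3-byte lead, need 2 cont bytes. acc=0x6
Byte[13]=97: continuation. acc=(acc<<6)|0x17=0x197
Byte[14]=9C: continuation. acc=(acc<<6)|0x1C=0x65DC
Completed: cp=U+65DC (starts at byte 12)
Byte[15]=67: 1-byte ASCII. cp=U+0067
Byte[16]=EA: 3-byte lead, need 2 cont bytes. acc=0xA
Byte[17]=9D: continuation. acc=(acc<<6)|0x1D=0x29D
Byte[18]=BF: continuation. acc=(acc<<6)|0x3F=0xA77F
Completed: cp=U+A77F (starts at byte 16)

Answer: 0 1 5 8 12 15 16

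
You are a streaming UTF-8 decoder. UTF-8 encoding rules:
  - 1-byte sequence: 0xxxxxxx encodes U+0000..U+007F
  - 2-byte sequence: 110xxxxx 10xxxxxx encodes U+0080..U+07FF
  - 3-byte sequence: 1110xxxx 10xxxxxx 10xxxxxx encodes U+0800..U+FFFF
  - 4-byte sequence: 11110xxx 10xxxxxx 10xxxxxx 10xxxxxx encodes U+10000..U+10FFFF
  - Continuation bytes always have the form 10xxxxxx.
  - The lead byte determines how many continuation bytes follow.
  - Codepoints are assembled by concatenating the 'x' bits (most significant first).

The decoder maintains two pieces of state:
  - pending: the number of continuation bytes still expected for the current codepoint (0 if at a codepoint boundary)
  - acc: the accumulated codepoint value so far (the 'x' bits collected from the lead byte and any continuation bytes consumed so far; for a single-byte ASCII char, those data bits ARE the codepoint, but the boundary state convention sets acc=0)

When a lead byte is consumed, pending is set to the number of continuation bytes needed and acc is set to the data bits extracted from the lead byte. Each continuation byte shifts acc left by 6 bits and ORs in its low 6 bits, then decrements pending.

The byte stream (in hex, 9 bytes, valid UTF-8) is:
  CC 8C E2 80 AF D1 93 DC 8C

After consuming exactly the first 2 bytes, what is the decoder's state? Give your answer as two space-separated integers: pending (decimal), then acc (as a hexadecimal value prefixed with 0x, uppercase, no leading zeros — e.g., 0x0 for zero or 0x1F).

Answer: 0 0x30C

Derivation:
Byte[0]=CC: 2-byte lead. pending=1, acc=0xC
Byte[1]=8C: continuation. acc=(acc<<6)|0x0C=0x30C, pending=0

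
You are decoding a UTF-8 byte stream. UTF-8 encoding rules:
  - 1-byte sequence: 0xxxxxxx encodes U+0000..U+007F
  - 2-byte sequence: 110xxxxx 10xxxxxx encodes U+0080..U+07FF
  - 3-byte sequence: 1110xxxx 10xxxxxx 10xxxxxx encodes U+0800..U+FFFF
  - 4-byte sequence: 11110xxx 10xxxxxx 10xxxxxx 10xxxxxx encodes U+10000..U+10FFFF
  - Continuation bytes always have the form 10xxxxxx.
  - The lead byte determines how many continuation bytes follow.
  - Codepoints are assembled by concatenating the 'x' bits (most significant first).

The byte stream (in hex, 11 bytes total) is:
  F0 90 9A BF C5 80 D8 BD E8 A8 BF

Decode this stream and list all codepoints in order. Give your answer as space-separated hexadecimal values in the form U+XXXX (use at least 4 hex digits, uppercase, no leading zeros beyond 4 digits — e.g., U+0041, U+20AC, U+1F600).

Byte[0]=F0: 4-byte lead, need 3 cont bytes. acc=0x0
Byte[1]=90: continuation. acc=(acc<<6)|0x10=0x10
Byte[2]=9A: continuation. acc=(acc<<6)|0x1A=0x41A
Byte[3]=BF: continuation. acc=(acc<<6)|0x3F=0x106BF
Completed: cp=U+106BF (starts at byte 0)
Byte[4]=C5: 2-byte lead, need 1 cont bytes. acc=0x5
Byte[5]=80: continuation. acc=(acc<<6)|0x00=0x140
Completed: cp=U+0140 (starts at byte 4)
Byte[6]=D8: 2-byte lead, need 1 cont bytes. acc=0x18
Byte[7]=BD: continuation. acc=(acc<<6)|0x3D=0x63D
Completed: cp=U+063D (starts at byte 6)
Byte[8]=E8: 3-byte lead, need 2 cont bytes. acc=0x8
Byte[9]=A8: continuation. acc=(acc<<6)|0x28=0x228
Byte[10]=BF: continuation. acc=(acc<<6)|0x3F=0x8A3F
Completed: cp=U+8A3F (starts at byte 8)

Answer: U+106BF U+0140 U+063D U+8A3F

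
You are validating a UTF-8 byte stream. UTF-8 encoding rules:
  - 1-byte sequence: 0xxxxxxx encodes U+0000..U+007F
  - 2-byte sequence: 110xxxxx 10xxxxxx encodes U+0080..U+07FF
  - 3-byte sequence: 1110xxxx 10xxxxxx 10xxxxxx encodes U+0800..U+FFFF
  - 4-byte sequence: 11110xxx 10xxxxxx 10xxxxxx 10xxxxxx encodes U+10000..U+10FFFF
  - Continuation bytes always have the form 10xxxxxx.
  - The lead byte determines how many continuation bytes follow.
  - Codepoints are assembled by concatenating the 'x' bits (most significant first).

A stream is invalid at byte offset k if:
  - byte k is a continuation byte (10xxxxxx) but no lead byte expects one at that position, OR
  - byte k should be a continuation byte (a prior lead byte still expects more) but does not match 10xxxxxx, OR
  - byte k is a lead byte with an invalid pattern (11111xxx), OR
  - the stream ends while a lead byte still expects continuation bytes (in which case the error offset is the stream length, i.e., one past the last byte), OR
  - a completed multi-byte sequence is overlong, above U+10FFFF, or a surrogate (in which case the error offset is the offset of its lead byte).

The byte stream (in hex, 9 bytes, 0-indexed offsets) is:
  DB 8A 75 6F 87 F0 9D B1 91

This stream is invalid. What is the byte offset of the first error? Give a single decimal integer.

Byte[0]=DB: 2-byte lead, need 1 cont bytes. acc=0x1B
Byte[1]=8A: continuation. acc=(acc<<6)|0x0A=0x6CA
Completed: cp=U+06CA (starts at byte 0)
Byte[2]=75: 1-byte ASCII. cp=U+0075
Byte[3]=6F: 1-byte ASCII. cp=U+006F
Byte[4]=87: INVALID lead byte (not 0xxx/110x/1110/11110)

Answer: 4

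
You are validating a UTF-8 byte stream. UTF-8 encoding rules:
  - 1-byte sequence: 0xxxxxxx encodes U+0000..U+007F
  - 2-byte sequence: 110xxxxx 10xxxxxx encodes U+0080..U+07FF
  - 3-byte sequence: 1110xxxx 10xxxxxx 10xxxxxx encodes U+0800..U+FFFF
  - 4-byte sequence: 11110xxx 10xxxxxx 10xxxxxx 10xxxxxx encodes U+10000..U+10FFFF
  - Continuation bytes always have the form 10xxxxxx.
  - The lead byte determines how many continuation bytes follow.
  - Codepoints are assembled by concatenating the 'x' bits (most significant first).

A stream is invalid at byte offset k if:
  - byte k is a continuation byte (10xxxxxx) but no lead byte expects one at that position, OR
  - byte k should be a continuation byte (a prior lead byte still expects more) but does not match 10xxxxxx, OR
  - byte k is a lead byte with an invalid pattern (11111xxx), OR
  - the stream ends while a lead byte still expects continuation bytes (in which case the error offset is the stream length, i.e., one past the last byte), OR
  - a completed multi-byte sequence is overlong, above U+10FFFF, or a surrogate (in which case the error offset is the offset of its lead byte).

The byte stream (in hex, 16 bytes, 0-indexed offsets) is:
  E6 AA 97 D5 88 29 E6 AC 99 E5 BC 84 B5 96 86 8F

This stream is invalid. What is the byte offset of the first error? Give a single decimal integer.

Answer: 12

Derivation:
Byte[0]=E6: 3-byte lead, need 2 cont bytes. acc=0x6
Byte[1]=AA: continuation. acc=(acc<<6)|0x2A=0x1AA
Byte[2]=97: continuation. acc=(acc<<6)|0x17=0x6A97
Completed: cp=U+6A97 (starts at byte 0)
Byte[3]=D5: 2-byte lead, need 1 cont bytes. acc=0x15
Byte[4]=88: continuation. acc=(acc<<6)|0x08=0x548
Completed: cp=U+0548 (starts at byte 3)
Byte[5]=29: 1-byte ASCII. cp=U+0029
Byte[6]=E6: 3-byte lead, need 2 cont bytes. acc=0x6
Byte[7]=AC: continuation. acc=(acc<<6)|0x2C=0x1AC
Byte[8]=99: continuation. acc=(acc<<6)|0x19=0x6B19
Completed: cp=U+6B19 (starts at byte 6)
Byte[9]=E5: 3-byte lead, need 2 cont bytes. acc=0x5
Byte[10]=BC: continuation. acc=(acc<<6)|0x3C=0x17C
Byte[11]=84: continuation. acc=(acc<<6)|0x04=0x5F04
Completed: cp=U+5F04 (starts at byte 9)
Byte[12]=B5: INVALID lead byte (not 0xxx/110x/1110/11110)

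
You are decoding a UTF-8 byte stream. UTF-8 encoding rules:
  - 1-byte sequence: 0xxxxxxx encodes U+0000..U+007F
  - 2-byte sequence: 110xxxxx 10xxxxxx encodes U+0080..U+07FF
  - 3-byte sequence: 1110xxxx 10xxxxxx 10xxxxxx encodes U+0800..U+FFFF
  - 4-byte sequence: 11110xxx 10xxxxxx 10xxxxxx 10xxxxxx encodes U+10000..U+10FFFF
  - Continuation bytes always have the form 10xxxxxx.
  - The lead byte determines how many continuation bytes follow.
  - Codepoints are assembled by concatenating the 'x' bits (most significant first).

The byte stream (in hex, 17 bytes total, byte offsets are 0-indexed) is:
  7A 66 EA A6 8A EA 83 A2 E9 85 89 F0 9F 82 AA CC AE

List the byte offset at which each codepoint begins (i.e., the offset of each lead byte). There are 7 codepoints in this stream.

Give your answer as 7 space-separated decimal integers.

Byte[0]=7A: 1-byte ASCII. cp=U+007A
Byte[1]=66: 1-byte ASCII. cp=U+0066
Byte[2]=EA: 3-byte lead, need 2 cont bytes. acc=0xA
Byte[3]=A6: continuation. acc=(acc<<6)|0x26=0x2A6
Byte[4]=8A: continuation. acc=(acc<<6)|0x0A=0xA98A
Completed: cp=U+A98A (starts at byte 2)
Byte[5]=EA: 3-byte lead, need 2 cont bytes. acc=0xA
Byte[6]=83: continuation. acc=(acc<<6)|0x03=0x283
Byte[7]=A2: continuation. acc=(acc<<6)|0x22=0xA0E2
Completed: cp=U+A0E2 (starts at byte 5)
Byte[8]=E9: 3-byte lead, need 2 cont bytes. acc=0x9
Byte[9]=85: continuation. acc=(acc<<6)|0x05=0x245
Byte[10]=89: continuation. acc=(acc<<6)|0x09=0x9149
Completed: cp=U+9149 (starts at byte 8)
Byte[11]=F0: 4-byte lead, need 3 cont bytes. acc=0x0
Byte[12]=9F: continuation. acc=(acc<<6)|0x1F=0x1F
Byte[13]=82: continuation. acc=(acc<<6)|0x02=0x7C2
Byte[14]=AA: continuation. acc=(acc<<6)|0x2A=0x1F0AA
Completed: cp=U+1F0AA (starts at byte 11)
Byte[15]=CC: 2-byte lead, need 1 cont bytes. acc=0xC
Byte[16]=AE: continuation. acc=(acc<<6)|0x2E=0x32E
Completed: cp=U+032E (starts at byte 15)

Answer: 0 1 2 5 8 11 15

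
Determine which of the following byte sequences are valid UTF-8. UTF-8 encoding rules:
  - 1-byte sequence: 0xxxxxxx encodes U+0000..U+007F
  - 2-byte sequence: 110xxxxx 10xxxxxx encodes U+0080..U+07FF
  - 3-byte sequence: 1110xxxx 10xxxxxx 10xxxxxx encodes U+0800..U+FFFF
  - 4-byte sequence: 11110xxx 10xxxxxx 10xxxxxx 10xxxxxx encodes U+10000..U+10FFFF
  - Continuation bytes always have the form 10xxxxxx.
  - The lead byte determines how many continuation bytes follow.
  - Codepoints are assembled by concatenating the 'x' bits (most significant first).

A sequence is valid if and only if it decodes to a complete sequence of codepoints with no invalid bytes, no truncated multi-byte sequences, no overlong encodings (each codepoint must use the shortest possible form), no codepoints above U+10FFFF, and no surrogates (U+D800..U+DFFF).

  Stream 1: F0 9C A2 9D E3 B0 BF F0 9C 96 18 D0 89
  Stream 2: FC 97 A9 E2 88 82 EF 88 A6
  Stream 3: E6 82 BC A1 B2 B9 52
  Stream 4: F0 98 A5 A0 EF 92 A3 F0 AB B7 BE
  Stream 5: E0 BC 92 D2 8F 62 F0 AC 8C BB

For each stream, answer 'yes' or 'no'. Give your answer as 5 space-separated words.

Stream 1: error at byte offset 10. INVALID
Stream 2: error at byte offset 0. INVALID
Stream 3: error at byte offset 3. INVALID
Stream 4: decodes cleanly. VALID
Stream 5: decodes cleanly. VALID

Answer: no no no yes yes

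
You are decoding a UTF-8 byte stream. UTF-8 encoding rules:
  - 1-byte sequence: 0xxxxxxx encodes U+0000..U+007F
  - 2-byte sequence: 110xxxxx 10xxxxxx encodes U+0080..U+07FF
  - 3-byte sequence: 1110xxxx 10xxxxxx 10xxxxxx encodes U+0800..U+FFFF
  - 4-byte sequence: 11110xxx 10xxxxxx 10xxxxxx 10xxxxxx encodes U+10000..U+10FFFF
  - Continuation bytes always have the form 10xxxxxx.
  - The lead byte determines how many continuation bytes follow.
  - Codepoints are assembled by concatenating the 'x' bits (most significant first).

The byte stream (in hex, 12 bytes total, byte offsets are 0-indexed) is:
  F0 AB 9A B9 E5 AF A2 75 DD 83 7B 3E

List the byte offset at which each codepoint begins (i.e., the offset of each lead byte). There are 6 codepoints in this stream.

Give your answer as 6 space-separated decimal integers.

Answer: 0 4 7 8 10 11

Derivation:
Byte[0]=F0: 4-byte lead, need 3 cont bytes. acc=0x0
Byte[1]=AB: continuation. acc=(acc<<6)|0x2B=0x2B
Byte[2]=9A: continuation. acc=(acc<<6)|0x1A=0xADA
Byte[3]=B9: continuation. acc=(acc<<6)|0x39=0x2B6B9
Completed: cp=U+2B6B9 (starts at byte 0)
Byte[4]=E5: 3-byte lead, need 2 cont bytes. acc=0x5
Byte[5]=AF: continuation. acc=(acc<<6)|0x2F=0x16F
Byte[6]=A2: continuation. acc=(acc<<6)|0x22=0x5BE2
Completed: cp=U+5BE2 (starts at byte 4)
Byte[7]=75: 1-byte ASCII. cp=U+0075
Byte[8]=DD: 2-byte lead, need 1 cont bytes. acc=0x1D
Byte[9]=83: continuation. acc=(acc<<6)|0x03=0x743
Completed: cp=U+0743 (starts at byte 8)
Byte[10]=7B: 1-byte ASCII. cp=U+007B
Byte[11]=3E: 1-byte ASCII. cp=U+003E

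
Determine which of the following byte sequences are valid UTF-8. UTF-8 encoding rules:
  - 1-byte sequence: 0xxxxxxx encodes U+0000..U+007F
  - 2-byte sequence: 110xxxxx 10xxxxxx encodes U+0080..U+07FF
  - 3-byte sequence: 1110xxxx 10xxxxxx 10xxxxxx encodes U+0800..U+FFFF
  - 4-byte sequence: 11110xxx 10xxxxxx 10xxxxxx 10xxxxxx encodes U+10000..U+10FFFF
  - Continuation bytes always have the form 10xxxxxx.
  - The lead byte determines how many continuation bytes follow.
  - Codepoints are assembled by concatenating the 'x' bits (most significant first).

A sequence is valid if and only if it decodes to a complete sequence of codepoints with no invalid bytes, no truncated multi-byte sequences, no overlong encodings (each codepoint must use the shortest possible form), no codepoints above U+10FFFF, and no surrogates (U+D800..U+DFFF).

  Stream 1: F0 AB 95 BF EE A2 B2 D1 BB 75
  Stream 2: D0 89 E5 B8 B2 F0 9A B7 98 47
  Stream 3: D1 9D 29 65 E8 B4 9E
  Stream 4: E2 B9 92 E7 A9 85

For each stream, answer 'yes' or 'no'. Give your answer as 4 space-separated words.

Stream 1: decodes cleanly. VALID
Stream 2: decodes cleanly. VALID
Stream 3: decodes cleanly. VALID
Stream 4: decodes cleanly. VALID

Answer: yes yes yes yes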